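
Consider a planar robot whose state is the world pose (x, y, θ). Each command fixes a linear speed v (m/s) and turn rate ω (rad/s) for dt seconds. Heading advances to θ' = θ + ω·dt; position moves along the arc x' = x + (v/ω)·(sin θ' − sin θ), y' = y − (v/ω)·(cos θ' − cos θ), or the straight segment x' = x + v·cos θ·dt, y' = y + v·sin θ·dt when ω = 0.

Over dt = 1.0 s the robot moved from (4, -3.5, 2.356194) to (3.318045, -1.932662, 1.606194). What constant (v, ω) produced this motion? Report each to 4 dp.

Δθ = 1.606194 − 2.356194 = -0.750000
ω = Δθ/dt = -0.750000/1.0 = -0.7500
R = −Δy/(cos θ' − cos θ) = -2.3333
v = R·ω = -2.3333·-0.7500 = 1.7500

v = 1.7500, ω = -0.7500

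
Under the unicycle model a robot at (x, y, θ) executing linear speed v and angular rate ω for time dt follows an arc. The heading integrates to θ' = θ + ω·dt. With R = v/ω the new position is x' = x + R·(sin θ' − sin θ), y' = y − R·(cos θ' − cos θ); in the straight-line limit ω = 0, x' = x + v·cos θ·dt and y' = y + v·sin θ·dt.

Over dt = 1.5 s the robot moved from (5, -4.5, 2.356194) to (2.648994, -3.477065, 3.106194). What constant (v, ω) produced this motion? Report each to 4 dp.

v = 1.7500, ω = 0.5000

Δθ = 3.106194 − 2.356194 = 0.750000
ω = Δθ/dt = 0.750000/1.5 = 0.5000
R = Δx/(sin θ' − sin θ) = 3.5000
v = R·ω = 3.5000·0.5000 = 1.7500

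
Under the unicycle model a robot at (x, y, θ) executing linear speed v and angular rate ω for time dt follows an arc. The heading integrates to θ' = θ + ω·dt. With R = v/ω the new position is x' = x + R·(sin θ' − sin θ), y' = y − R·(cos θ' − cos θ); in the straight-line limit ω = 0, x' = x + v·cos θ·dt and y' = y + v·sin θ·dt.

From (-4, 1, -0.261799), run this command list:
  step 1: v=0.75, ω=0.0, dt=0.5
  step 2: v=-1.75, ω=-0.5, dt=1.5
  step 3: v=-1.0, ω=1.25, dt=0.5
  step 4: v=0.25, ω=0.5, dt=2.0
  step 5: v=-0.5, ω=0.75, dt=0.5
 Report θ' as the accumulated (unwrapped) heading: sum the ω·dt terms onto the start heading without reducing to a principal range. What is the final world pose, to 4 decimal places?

(-5.7723, 2.6199, 0.9882)

step 1: θ'=-0.2618 (straight) → pose (-3.6378, 0.9029, -0.2618)
step 2: θ'=-1.0118 (R=3.5000) → pose (-5.6992, 2.4275, -1.0118)
step 3: θ'=-0.3868 (R=-0.8000) → pose (-6.0756, 2.7441, -0.3868)
step 4: θ'=0.6132 (R=0.5000) → pose (-5.5993, 2.7983, 0.6132)
step 5: θ'=0.9882 (R=-0.6667) → pose (-5.7723, 2.6199, 0.9882)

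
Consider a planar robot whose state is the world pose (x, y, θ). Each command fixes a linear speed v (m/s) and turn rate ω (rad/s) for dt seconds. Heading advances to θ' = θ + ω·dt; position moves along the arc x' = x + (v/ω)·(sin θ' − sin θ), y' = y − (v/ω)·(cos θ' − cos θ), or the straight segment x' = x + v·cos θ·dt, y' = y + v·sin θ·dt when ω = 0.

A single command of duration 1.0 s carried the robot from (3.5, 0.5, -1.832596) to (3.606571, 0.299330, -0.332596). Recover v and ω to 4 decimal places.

Δθ = -0.332596 − -1.832596 = 1.500000
ω = Δθ/dt = 1.500000/1.0 = 1.5000
R = −Δy/(cos θ' − cos θ) = 0.1667
v = R·ω = 0.1667·1.5000 = 0.2500

v = 0.2500, ω = 1.5000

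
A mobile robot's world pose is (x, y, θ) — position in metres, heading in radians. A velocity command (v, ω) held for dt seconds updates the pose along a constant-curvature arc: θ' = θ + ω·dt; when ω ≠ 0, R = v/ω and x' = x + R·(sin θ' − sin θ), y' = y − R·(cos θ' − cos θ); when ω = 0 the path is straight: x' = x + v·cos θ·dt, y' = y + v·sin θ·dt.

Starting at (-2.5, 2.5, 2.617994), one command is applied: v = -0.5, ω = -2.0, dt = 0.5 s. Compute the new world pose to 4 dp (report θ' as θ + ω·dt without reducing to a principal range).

(-2.3753, 2.2953, 1.6180)

θ' = 2.6180 + -2.0·0.5 = 1.6180
R = v/ω = -0.5/-2.0 = 0.2500
x' = -2.5 + 0.2500·(sin 1.6180 − sin 2.6180) = -2.3753
y' = 2.5 − 0.2500·(cos 1.6180 − cos 2.6180) = 2.2953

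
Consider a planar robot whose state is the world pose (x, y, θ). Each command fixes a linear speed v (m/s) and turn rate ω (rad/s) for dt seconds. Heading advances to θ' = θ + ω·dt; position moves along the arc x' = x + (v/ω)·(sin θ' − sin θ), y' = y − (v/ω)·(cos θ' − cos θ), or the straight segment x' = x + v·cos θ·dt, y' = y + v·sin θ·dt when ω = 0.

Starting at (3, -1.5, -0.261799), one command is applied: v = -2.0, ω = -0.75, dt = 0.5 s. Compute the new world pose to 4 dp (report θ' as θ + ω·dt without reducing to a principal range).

θ' = -0.2618 + -0.75·0.5 = -0.6368
R = v/ω = -2.0/-0.75 = 2.6667
x' = 3 + 2.6667·(sin -0.6368 − sin -0.2618) = 2.1045
y' = -1.5 − 2.6667·(cos -0.6368 − cos -0.2618) = -1.0682

(2.1045, -1.0682, -0.6368)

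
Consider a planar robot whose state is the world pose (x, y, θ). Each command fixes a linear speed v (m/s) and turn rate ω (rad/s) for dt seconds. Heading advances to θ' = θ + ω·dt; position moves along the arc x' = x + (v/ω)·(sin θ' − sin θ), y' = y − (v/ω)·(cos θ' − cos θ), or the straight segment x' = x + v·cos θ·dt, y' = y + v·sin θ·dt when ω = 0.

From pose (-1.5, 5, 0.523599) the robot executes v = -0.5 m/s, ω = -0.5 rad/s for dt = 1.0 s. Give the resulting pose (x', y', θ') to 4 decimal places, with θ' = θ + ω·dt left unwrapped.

(-1.9764, 4.8663, 0.0236)

θ' = 0.5236 + -0.5·1.0 = 0.0236
R = v/ω = -0.5/-0.5 = 1.0000
x' = -1.5 + 1.0000·(sin 0.0236 − sin 0.5236) = -1.9764
y' = 5 − 1.0000·(cos 0.0236 − cos 0.5236) = 4.8663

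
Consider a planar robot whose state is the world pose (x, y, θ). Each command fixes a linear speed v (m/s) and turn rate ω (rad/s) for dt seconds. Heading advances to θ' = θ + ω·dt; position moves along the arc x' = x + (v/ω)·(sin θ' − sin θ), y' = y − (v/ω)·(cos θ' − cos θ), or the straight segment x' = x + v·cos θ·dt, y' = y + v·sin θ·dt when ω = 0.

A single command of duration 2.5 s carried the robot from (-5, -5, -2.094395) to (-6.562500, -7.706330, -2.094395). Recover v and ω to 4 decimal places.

Δθ = -2.094395 − -2.094395 = 0.000000
ω = Δθ/dt = 0.000000/2.5 = 0.0000
ω = 0 → v = (Δx·cos θ + Δy·sin θ)/dt = 1.2500

v = 1.2500, ω = 0.0000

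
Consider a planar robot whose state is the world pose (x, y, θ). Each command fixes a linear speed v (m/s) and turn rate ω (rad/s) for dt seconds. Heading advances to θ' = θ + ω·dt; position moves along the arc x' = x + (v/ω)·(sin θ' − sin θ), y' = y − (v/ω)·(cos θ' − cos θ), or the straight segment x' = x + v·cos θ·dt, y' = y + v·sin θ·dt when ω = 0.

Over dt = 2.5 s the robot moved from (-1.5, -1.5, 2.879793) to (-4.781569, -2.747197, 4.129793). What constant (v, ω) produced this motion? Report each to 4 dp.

Δθ = 4.129793 − 2.879793 = 1.250000
ω = Δθ/dt = 1.250000/2.5 = 0.5000
R = Δx/(sin θ' − sin θ) = 3.0000
v = R·ω = 3.0000·0.5000 = 1.5000

v = 1.5000, ω = 0.5000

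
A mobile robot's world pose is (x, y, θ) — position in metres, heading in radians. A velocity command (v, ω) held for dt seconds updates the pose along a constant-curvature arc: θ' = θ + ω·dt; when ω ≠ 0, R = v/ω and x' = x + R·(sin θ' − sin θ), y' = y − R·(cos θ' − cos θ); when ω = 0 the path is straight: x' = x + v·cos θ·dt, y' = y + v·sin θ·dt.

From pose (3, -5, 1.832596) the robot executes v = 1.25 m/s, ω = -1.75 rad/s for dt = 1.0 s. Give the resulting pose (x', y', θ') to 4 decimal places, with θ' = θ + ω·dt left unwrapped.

θ' = 1.8326 + -1.75·1.0 = 0.0826
R = v/ω = 1.25/-1.75 = -0.7143
x' = 3 + -0.7143·(sin 0.0826 − sin 1.8326) = 3.6310
y' = -5 − -0.7143·(cos 0.0826 − cos 1.8326) = -4.1033

(3.6310, -4.1033, 0.0826)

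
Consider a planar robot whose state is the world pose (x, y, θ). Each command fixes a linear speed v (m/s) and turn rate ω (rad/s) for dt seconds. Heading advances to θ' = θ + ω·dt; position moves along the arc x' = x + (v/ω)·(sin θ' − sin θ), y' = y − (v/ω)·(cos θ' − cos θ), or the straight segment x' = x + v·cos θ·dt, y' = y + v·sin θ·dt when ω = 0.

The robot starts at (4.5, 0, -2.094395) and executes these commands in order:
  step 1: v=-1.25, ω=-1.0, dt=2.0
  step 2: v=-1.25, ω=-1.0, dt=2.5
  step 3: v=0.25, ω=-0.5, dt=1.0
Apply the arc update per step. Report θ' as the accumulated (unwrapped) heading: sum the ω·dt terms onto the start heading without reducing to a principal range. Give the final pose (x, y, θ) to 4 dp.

(5.4092, -1.9466, -7.0944)

step 1: θ'=-4.0944 (R=1.2500) → pose (6.6013, 0.0993, -4.0944)
step 2: θ'=-6.5944 (R=1.2500) → pose (5.1998, -1.8150, -6.5944)
step 3: θ'=-7.0944 (R=-0.5000) → pose (5.4092, -1.9466, -7.0944)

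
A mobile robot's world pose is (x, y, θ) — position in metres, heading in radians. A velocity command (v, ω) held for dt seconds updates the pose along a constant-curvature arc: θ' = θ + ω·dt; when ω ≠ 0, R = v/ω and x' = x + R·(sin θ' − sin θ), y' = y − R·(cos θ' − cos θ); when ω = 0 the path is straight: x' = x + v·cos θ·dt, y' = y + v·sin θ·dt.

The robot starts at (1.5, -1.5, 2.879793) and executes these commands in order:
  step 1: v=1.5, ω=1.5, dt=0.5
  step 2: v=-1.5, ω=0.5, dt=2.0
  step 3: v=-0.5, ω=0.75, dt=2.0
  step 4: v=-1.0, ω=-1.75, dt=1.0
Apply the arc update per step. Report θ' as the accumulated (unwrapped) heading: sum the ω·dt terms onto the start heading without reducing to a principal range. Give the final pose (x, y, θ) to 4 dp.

(1.3395, 2.2844, 4.3798)

step 1: θ'=3.6298 (R=1.0000) → pose (0.7721, -1.5827, 3.6298)
step 2: θ'=4.6298 (R=-3.0000) → pose (2.3548, 0.8193, 4.6298)
step 3: θ'=6.1298 (R=-0.6667) → pose (1.7923, 1.5331, 6.1298)
step 4: θ'=4.3798 (R=0.5714) → pose (1.3395, 2.2844, 4.3798)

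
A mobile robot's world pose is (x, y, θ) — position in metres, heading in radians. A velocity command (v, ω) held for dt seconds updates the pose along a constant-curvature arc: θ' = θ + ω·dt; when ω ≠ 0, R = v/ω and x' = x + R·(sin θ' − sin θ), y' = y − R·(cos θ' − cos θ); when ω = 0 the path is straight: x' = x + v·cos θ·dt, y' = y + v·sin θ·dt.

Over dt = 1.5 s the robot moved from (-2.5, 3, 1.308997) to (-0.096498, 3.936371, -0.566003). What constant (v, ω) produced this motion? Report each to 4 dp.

Δθ = -0.566003 − 1.308997 = -1.875000
ω = Δθ/dt = -1.875000/1.5 = -1.2500
R = Δx/(sin θ' − sin θ) = -1.6000
v = R·ω = -1.6000·-1.2500 = 2.0000

v = 2.0000, ω = -1.2500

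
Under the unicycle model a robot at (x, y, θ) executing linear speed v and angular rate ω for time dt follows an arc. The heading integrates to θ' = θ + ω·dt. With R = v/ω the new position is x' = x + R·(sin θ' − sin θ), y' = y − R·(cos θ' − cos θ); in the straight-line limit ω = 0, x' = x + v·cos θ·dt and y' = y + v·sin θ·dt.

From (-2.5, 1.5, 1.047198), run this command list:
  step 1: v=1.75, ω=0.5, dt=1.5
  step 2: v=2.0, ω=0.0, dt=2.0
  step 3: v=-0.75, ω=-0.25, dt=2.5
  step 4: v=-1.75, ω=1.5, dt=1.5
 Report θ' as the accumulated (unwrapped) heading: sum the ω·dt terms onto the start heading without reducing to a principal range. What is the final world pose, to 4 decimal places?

(-1.7786, 4.5219, 3.4222)

step 1: θ'=1.7972 (R=3.5000) → pose (-2.1204, 4.0357, 1.7972)
step 2: θ'=1.7972 (straight) → pose (-3.0183, 7.9336, 1.7972)
step 3: θ'=1.1722 (R=3.0000) → pose (-3.1769, 6.0958, 1.1722)
step 4: θ'=3.4222 (R=-1.1667) → pose (-1.7786, 4.5219, 3.4222)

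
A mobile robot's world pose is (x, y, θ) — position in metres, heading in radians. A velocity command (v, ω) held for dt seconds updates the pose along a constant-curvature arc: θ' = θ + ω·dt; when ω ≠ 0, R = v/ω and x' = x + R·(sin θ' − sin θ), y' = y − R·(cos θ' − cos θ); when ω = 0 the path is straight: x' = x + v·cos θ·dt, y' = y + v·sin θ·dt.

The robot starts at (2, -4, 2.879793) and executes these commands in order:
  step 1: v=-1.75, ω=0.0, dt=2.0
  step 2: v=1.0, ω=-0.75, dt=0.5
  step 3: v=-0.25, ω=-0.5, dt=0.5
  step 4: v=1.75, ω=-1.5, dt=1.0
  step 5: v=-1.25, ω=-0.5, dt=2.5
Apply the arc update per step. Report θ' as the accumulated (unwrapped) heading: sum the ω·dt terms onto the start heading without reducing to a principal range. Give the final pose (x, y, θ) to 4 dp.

(2.2272, -3.5676, -0.4952)

step 1: θ'=2.8798 (straight) → pose (5.3807, -4.9059, 2.8798)
step 2: θ'=2.5048 (R=-1.3333) → pose (4.9330, -4.6900, 2.5048)
step 3: θ'=2.2548 (R=0.5000) → pose (5.0232, -4.7760, 2.2548)
step 4: θ'=0.7548 (R=-1.1667) → pose (5.1281, -3.1890, 0.7548)
step 5: θ'=-0.4952 (R=2.5000) → pose (2.2272, -3.5676, -0.4952)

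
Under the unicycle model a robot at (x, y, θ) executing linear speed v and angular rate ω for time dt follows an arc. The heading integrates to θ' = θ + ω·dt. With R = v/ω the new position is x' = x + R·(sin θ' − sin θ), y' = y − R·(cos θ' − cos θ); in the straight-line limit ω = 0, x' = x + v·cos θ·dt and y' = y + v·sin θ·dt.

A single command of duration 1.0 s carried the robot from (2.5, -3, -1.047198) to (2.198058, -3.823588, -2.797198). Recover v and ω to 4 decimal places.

Δθ = -2.797198 − -1.047198 = -1.750000
ω = Δθ/dt = -1.750000/1.0 = -1.7500
R = −Δy/(cos θ' − cos θ) = -0.5714
v = R·ω = -0.5714·-1.7500 = 1.0000

v = 1.0000, ω = -1.7500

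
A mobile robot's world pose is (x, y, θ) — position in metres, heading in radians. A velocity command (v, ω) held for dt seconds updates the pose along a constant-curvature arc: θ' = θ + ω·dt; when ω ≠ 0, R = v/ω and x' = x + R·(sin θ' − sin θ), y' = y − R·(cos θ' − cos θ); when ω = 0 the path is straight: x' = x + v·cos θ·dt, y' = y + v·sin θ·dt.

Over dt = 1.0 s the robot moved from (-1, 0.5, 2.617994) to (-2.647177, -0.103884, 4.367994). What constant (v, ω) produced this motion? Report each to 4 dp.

Δθ = 4.367994 − 2.617994 = 1.750000
ω = Δθ/dt = 1.750000/1.0 = 1.7500
R = Δx/(sin θ' − sin θ) = 1.1429
v = R·ω = 1.1429·1.7500 = 2.0000

v = 2.0000, ω = 1.7500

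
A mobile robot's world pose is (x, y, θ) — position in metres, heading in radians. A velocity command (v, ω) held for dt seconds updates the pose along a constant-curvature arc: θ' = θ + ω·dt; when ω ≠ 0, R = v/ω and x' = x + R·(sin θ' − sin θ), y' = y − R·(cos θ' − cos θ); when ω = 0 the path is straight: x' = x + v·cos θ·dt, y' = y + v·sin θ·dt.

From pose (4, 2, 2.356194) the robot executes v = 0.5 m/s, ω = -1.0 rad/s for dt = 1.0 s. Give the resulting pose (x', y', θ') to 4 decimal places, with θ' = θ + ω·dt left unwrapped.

θ' = 2.3562 + -1.0·1.0 = 1.3562
R = v/ω = 0.5/-1.0 = -0.5000
x' = 4 + -0.5000·(sin 1.3562 − sin 2.3562) = 3.8650
y' = 2 − -0.5000·(cos 1.3562 − cos 2.3562) = 2.4600

(3.8650, 2.4600, 1.3562)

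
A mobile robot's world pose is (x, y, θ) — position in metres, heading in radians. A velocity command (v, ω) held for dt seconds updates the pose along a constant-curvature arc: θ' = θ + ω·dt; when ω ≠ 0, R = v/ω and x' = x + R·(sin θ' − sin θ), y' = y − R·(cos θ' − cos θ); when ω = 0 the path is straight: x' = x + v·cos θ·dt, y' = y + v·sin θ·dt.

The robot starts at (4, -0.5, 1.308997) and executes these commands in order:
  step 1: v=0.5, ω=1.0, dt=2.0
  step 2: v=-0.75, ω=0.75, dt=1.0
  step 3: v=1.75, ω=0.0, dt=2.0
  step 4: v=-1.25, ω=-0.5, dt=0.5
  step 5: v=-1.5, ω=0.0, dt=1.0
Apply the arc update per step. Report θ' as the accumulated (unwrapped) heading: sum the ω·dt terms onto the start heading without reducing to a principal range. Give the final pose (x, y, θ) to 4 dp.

step 1: θ'=3.3090 (R=0.5000) → pose (3.4337, 0.1224, 3.3090)
step 2: θ'=4.0590 (R=-1.0000) → pose (4.0611, 0.5006, 4.0590)
step 3: θ'=4.0590 (straight) → pose (1.9335, -2.2785, 4.0590)
step 4: θ'=3.8090 (R=2.5000) → pose (2.3712, -1.8347, 3.8090)
step 5: θ'=3.8090 (straight) → pose (3.5494, -0.9062, 3.8090)

(3.5494, -0.9062, 3.8090)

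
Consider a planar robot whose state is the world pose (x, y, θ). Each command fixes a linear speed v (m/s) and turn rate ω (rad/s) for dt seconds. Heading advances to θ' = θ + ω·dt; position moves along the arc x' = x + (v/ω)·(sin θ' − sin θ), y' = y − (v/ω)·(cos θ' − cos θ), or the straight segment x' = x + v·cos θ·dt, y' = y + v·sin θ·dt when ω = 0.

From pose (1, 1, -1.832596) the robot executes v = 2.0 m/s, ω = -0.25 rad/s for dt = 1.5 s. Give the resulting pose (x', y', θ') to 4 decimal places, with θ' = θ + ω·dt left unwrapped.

θ' = -1.8326 + -0.25·1.5 = -2.2076
R = v/ω = 2.0/-0.25 = -8.0000
x' = 1 + -8.0000·(sin -2.2076 − sin -1.8326) = -0.2954
y' = 1 − -8.0000·(cos -2.2076 − cos -1.8326) = -1.6864

(-0.2954, -1.6864, -2.2076)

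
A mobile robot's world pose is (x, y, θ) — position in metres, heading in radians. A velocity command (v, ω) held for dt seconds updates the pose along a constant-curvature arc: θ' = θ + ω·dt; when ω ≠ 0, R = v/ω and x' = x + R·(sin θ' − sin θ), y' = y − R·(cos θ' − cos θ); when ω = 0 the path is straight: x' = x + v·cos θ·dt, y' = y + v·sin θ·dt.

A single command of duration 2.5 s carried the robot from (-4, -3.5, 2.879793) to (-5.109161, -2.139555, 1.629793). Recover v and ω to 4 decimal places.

Δθ = 1.629793 − 2.879793 = -1.250000
ω = Δθ/dt = -1.250000/2.5 = -0.5000
R = −Δy/(cos θ' − cos θ) = -1.5000
v = R·ω = -1.5000·-0.5000 = 0.7500

v = 0.7500, ω = -0.5000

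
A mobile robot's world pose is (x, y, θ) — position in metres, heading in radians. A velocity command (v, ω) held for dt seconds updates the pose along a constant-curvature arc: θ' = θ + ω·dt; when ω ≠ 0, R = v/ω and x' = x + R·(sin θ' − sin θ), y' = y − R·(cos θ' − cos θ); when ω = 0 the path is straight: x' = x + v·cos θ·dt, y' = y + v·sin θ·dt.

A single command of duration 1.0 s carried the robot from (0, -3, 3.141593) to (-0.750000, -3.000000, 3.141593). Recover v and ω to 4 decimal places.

v = 0.7500, ω = 0.0000

Δθ = 3.141593 − 3.141593 = 0.000000
ω = Δθ/dt = 0.000000/1.0 = 0.0000
ω = 0 → v = (Δx·cos θ + Δy·sin θ)/dt = 0.7500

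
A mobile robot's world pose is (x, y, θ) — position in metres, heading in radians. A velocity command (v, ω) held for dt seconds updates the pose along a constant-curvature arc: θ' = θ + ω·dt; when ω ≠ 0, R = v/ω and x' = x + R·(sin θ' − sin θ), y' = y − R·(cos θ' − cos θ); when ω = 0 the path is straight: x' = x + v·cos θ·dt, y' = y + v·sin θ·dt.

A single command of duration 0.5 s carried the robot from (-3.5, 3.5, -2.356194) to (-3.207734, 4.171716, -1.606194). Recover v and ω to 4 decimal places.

Δθ = -1.606194 − -2.356194 = 0.750000
ω = Δθ/dt = 0.750000/0.5 = 1.5000
R = −Δy/(cos θ' − cos θ) = -1.0000
v = R·ω = -1.0000·1.5000 = -1.5000

v = -1.5000, ω = 1.5000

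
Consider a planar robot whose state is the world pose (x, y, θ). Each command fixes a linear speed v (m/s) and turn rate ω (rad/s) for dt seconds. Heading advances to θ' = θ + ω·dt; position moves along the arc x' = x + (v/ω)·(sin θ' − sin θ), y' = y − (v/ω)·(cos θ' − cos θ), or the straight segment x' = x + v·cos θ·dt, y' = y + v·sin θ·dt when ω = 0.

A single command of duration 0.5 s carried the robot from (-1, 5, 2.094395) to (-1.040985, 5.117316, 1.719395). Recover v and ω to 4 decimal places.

v = 0.2500, ω = -0.7500

Δθ = 1.719395 − 2.094395 = -0.375000
ω = Δθ/dt = -0.375000/0.5 = -0.7500
R = −Δy/(cos θ' − cos θ) = -0.3333
v = R·ω = -0.3333·-0.7500 = 0.2500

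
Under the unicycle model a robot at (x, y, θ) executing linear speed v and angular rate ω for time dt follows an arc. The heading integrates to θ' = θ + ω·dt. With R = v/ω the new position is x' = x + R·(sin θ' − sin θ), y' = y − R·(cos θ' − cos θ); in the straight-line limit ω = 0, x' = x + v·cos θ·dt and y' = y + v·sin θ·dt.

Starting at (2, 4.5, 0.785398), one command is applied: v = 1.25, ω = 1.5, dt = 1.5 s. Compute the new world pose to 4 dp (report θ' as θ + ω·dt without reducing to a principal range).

θ' = 0.7854 + 1.5·1.5 = 3.0354
R = v/ω = 1.25/1.5 = 0.8333
x' = 2 + 0.8333·(sin 3.0354 − sin 0.7854) = 1.4991
y' = 4.5 − 0.8333·(cos 3.0354 − cos 0.7854) = 5.9179

(1.4991, 5.9179, 3.0354)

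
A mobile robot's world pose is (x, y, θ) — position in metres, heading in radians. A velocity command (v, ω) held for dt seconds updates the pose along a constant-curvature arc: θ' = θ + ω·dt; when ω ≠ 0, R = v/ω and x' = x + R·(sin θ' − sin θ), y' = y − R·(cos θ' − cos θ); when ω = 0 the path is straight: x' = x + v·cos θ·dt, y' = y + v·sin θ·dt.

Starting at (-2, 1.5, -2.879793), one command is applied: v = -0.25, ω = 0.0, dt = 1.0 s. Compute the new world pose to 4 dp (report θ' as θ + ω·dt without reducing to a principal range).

(-1.7585, 1.5647, -2.8798)

θ' = -2.8798 + 0.0·1.0 = -2.8798
ω = 0 → straight: x' = -2 + -0.25·cos(-2.8798)·1.0 = -1.7585
y' = 1.5 + -0.25·sin(-2.8798)·1.0 = 1.5647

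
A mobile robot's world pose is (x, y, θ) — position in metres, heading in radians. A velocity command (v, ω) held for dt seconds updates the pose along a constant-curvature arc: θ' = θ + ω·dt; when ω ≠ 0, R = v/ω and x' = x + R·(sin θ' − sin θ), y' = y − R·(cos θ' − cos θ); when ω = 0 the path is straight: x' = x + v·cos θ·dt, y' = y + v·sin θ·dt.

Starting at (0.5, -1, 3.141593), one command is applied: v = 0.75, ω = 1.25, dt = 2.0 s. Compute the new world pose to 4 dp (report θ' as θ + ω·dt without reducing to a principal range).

(0.1409, -2.0807, 5.6416)

θ' = 3.1416 + 1.25·2.0 = 5.6416
R = v/ω = 0.75/1.25 = 0.6000
x' = 0.5 + 0.6000·(sin 5.6416 − sin 3.1416) = 0.1409
y' = -1 − 0.6000·(cos 5.6416 − cos 3.1416) = -2.0807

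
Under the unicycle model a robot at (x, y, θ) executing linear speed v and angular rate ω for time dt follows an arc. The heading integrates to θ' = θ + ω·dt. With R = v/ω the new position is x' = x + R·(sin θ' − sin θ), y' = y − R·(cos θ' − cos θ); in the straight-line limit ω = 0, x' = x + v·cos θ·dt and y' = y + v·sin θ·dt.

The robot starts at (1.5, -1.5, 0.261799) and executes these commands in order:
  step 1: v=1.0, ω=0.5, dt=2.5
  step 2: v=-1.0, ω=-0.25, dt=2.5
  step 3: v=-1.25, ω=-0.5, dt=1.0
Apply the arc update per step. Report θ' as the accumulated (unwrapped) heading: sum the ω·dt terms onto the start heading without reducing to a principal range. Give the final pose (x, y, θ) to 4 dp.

step 1: θ'=1.5118 (R=2.0000) → pose (2.9789, 0.3139, 1.5118)
step 2: θ'=0.8868 (R=4.0000) → pose (2.0861, -1.9778, 0.8868)
step 3: θ'=0.3868 (R=2.5000) → pose (1.0915, -2.7134, 0.3868)

(1.0915, -2.7134, 0.3868)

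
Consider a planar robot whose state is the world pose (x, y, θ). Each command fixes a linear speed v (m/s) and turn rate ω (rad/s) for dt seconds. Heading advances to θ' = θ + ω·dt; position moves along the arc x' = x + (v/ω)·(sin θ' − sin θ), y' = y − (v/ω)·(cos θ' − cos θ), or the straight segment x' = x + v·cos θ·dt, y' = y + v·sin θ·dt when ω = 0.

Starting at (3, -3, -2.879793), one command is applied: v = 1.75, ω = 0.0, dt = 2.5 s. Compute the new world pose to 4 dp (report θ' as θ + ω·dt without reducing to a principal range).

(-1.2259, -4.1323, -2.8798)

θ' = -2.8798 + 0.0·2.5 = -2.8798
ω = 0 → straight: x' = 3 + 1.75·cos(-2.8798)·2.5 = -1.2259
y' = -3 + 1.75·sin(-2.8798)·2.5 = -4.1323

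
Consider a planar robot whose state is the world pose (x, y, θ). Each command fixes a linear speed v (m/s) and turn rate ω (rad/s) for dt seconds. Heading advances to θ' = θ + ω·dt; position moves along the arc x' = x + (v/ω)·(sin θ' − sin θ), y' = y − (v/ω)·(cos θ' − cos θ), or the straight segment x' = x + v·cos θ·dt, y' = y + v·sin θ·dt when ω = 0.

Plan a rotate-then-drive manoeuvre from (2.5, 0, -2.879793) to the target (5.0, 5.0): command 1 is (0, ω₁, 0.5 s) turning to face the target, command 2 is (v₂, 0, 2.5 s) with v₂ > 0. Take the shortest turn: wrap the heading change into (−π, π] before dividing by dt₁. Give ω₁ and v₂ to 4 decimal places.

heading to target = atan2(5−0, 5−2.5) = 1.1071
Δθ = wrap(1.1071 − -2.8798) = -2.2962; ω₁ = Δθ/dt₁ = -4.5925
distance = √((5−2.5)² + (5−0)²) = 5.5902; v₂ = distance/dt₂ = 2.2361

ω₁ = -4.5925, v₂ = 2.2361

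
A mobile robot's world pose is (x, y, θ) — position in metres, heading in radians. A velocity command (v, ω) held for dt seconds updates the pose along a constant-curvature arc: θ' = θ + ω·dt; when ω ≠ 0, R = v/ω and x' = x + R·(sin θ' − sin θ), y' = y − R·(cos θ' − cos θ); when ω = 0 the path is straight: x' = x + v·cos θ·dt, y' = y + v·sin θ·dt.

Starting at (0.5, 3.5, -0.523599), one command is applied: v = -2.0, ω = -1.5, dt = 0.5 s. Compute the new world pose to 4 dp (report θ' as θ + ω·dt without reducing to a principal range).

(-0.1082, 4.2642, -1.2736)

θ' = -0.5236 + -1.5·0.5 = -1.2736
R = v/ω = -2.0/-1.5 = 1.3333
x' = 0.5 + 1.3333·(sin -1.2736 − sin -0.5236) = -0.1082
y' = 3.5 − 1.3333·(cos -1.2736 − cos -0.5236) = 4.2642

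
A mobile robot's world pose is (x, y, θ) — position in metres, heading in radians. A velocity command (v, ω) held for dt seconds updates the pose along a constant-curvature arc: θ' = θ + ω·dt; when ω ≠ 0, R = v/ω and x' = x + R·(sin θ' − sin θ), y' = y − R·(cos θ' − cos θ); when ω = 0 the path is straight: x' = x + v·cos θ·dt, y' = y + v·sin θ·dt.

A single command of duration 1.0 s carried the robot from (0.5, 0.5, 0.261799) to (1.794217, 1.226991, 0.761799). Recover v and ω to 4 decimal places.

Δθ = 0.761799 − 0.261799 = 0.500000
ω = Δθ/dt = 0.500000/1.0 = 0.5000
R = Δx/(sin θ' − sin θ) = 3.0000
v = R·ω = 3.0000·0.5000 = 1.5000

v = 1.5000, ω = 0.5000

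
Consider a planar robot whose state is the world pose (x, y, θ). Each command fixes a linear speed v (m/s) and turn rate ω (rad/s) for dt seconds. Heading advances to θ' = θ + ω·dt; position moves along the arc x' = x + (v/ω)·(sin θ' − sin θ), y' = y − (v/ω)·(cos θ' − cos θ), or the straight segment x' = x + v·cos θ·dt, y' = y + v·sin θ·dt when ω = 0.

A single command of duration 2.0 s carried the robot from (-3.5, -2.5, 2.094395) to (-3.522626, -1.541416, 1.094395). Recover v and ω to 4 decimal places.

v = 0.5000, ω = -0.5000

Δθ = 1.094395 − 2.094395 = -1.000000
ω = Δθ/dt = -1.000000/2.0 = -0.5000
R = −Δy/(cos θ' − cos θ) = -1.0000
v = R·ω = -1.0000·-0.5000 = 0.5000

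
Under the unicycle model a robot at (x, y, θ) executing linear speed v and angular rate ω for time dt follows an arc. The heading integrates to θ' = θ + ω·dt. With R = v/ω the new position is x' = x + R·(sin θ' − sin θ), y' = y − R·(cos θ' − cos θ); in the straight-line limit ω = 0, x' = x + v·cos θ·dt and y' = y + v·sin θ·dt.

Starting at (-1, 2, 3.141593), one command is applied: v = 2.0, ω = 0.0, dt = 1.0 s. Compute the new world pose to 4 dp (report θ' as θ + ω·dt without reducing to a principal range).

(-3.0000, 2.0000, 3.1416)

θ' = 3.1416 + 0.0·1.0 = 3.1416
ω = 0 → straight: x' = -1 + 2.0·cos(3.1416)·1.0 = -3.0000
y' = 2 + 2.0·sin(3.1416)·1.0 = 2.0000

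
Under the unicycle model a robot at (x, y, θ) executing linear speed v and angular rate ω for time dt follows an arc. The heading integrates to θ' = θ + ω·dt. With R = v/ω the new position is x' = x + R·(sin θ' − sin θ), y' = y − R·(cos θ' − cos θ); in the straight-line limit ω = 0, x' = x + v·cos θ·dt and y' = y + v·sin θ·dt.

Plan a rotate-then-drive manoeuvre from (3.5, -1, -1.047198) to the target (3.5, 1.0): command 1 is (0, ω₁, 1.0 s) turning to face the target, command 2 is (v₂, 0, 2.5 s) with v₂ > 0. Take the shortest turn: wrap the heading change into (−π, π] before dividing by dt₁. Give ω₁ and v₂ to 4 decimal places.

ω₁ = 2.6180, v₂ = 0.8000

heading to target = atan2(1−-1, 3.5−3.5) = 1.5708
Δθ = wrap(1.5708 − -1.0472) = 2.6180; ω₁ = Δθ/dt₁ = 2.6180
distance = √((3.5−3.5)² + (1−-1)²) = 2.0000; v₂ = distance/dt₂ = 0.8000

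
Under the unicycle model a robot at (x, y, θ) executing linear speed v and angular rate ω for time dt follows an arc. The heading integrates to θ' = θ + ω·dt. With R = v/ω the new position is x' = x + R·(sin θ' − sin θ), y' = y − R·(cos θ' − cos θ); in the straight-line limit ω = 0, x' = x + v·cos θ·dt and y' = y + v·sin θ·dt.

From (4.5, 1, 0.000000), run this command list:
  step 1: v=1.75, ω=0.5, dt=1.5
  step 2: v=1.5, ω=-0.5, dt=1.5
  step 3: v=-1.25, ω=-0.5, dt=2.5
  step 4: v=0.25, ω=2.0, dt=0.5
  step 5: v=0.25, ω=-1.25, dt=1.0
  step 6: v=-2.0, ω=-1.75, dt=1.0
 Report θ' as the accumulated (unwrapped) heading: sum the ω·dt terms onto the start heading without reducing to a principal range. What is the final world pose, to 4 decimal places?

step 1: θ'=0.7500 (R=3.5000) → pose (6.8857, 1.9391, 0.7500)
step 2: θ'=0.0000 (R=-3.0000) → pose (8.9307, 2.7440, 0.0000)
step 3: θ'=-1.2500 (R=2.5000) → pose (6.5582, 4.4557, -1.2500)
step 4: θ'=-0.2500 (R=0.1250) → pose (6.6459, 4.3740, -0.2500)
step 5: θ'=-1.5000 (R=-0.2000) → pose (6.7959, 4.1944, -1.5000)
step 6: θ'=-3.2500 (R=1.1429) → pose (8.0596, 5.4114, -3.2500)

(8.0596, 5.4114, -3.2500)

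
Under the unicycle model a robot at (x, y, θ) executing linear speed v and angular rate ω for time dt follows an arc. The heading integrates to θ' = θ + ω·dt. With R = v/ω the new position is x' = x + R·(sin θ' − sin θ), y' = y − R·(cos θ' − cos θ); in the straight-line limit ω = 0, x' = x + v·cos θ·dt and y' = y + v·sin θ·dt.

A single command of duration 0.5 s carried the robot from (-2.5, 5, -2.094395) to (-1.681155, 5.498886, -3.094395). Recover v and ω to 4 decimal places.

Δθ = -3.094395 − -2.094395 = -1.000000
ω = Δθ/dt = -1.000000/0.5 = -2.0000
R = Δx/(sin θ' − sin θ) = 1.0000
v = R·ω = 1.0000·-2.0000 = -2.0000

v = -2.0000, ω = -2.0000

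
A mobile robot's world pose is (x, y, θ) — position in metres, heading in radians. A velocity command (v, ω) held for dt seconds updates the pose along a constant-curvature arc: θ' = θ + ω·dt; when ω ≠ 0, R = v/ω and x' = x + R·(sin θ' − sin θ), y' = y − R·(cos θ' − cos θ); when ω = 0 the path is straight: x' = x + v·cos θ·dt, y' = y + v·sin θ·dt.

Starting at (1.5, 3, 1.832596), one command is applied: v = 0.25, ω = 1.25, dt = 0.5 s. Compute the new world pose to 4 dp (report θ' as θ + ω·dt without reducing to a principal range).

(1.4332, 3.1032, 2.4576)

θ' = 1.8326 + 1.25·0.5 = 2.4576
R = v/ω = 0.25/1.25 = 0.2000
x' = 1.5 + 0.2000·(sin 2.4576 − sin 1.8326) = 1.4332
y' = 3 − 0.2000·(cos 2.4576 − cos 1.8326) = 3.1032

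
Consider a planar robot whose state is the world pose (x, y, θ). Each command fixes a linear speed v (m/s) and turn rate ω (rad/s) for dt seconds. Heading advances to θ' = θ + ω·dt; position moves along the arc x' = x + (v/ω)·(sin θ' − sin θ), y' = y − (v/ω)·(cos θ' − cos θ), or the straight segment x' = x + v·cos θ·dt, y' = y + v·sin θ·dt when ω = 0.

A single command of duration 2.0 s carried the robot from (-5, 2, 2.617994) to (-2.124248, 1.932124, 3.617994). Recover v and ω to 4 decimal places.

Δθ = 3.617994 − 2.617994 = 1.000000
ω = Δθ/dt = 1.000000/2.0 = 0.5000
R = Δx/(sin θ' − sin θ) = -3.0000
v = R·ω = -3.0000·0.5000 = -1.5000

v = -1.5000, ω = 0.5000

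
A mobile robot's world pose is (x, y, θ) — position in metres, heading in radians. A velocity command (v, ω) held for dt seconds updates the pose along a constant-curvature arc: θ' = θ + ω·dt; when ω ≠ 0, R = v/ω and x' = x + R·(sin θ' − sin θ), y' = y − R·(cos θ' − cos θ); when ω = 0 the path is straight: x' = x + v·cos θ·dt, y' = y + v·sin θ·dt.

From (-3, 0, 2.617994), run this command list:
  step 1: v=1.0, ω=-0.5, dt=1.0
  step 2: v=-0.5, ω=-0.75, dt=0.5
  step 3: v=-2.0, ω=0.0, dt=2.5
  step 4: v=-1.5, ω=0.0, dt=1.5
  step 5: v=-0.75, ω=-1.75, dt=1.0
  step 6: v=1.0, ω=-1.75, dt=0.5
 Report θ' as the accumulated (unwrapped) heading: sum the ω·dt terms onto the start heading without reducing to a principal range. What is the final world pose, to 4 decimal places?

(-2.3663, -7.3942, -0.8820)

step 1: θ'=2.1180 (R=-2.0000) → pose (-3.7080, 0.6915, 2.1180)
step 2: θ'=1.7430 (R=0.6667) → pose (-3.6205, 0.4588, 1.7430)
step 3: θ'=1.7430 (straight) → pose (-2.7637, -4.4672, 1.7430)
step 4: θ'=1.7430 (straight) → pose (-2.3782, -6.6840, 1.7430)
step 5: θ'=-0.0070 (R=0.4286) → pose (-2.8035, -7.1859, -0.0070)
step 6: θ'=-0.8820 (R=-0.5714) → pose (-2.3663, -7.3942, -0.8820)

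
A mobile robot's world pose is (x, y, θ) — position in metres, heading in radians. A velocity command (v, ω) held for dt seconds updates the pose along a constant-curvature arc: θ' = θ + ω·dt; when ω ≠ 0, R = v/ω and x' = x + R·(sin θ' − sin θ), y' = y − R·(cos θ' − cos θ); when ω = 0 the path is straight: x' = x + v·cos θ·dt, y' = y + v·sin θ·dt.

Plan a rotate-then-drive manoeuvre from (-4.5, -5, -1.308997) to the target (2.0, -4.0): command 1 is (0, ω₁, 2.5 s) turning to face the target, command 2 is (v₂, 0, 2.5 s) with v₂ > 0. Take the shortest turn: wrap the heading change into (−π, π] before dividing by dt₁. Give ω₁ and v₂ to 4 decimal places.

heading to target = atan2(-4−-5, 2−-4.5) = 0.1526
Δθ = wrap(0.1526 − -1.3090) = 1.4616; ω₁ = Δθ/dt₁ = 0.5847
distance = √((2−-4.5)² + (-4−-5)²) = 6.5765; v₂ = distance/dt₂ = 2.6306

ω₁ = 0.5847, v₂ = 2.6306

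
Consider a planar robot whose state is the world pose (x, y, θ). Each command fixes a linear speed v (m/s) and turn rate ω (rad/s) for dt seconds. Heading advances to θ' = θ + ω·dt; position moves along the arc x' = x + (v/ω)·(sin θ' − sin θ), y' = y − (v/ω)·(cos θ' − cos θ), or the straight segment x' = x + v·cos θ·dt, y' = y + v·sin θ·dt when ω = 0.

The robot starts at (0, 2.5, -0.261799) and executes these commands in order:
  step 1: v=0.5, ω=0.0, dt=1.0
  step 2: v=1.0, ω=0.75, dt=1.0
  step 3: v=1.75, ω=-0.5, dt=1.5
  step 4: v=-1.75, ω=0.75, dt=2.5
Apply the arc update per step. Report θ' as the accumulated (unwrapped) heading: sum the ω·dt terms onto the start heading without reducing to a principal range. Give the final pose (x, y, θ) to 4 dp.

step 1: θ'=-0.2618 (straight) → pose (0.4830, 2.3706, -0.2618)
step 2: θ'=0.4882 (R=1.3333) → pose (1.4534, 2.4809, 0.4882)
step 3: θ'=-0.2618 (R=-3.5000) → pose (4.0009, 2.7705, -0.2618)
step 4: θ'=1.6132 (R=-2.3333) → pose (1.0658, 0.4178, 1.6132)

(1.0658, 0.4178, 1.6132)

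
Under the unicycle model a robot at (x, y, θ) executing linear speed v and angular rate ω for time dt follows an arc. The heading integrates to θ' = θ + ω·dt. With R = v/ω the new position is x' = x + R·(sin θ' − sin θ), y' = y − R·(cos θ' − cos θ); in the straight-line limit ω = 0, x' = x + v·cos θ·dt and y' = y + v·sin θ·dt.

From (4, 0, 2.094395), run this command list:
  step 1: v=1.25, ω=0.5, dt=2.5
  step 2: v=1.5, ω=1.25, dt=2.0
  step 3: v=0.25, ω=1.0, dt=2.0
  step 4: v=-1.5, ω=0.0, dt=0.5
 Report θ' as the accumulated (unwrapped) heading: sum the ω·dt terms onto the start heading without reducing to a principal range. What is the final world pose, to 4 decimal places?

(1.4123, -1.5890, 7.8444)

step 1: θ'=3.3444 (R=2.5000) → pose (1.3314, 1.1988, 3.3444)
step 2: θ'=5.8444 (R=1.2000) → pose (1.0633, -1.0630, 5.8444)
step 3: θ'=7.8444 (R=0.2500) → pose (1.4195, -0.8390, 7.8444)
step 4: θ'=7.8444 (straight) → pose (1.4123, -1.5890, 7.8444)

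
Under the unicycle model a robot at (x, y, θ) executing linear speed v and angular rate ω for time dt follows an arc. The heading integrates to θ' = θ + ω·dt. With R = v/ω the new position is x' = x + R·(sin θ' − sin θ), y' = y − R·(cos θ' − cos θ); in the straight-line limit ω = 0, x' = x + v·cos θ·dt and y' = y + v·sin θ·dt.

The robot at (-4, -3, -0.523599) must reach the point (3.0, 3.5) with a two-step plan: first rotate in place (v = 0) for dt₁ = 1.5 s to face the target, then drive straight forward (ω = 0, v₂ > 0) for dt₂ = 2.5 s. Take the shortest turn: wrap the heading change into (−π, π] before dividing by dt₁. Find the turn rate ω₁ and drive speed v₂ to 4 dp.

heading to target = atan2(3.5−-3, 3−-4) = 0.7484
Δθ = wrap(0.7484 − -0.5236) = 1.2720; ω₁ = Δθ/dt₁ = 0.8480
distance = √((3−-4)² + (3.5−-3)²) = 9.5525; v₂ = distance/dt₂ = 3.8210

ω₁ = 0.8480, v₂ = 3.8210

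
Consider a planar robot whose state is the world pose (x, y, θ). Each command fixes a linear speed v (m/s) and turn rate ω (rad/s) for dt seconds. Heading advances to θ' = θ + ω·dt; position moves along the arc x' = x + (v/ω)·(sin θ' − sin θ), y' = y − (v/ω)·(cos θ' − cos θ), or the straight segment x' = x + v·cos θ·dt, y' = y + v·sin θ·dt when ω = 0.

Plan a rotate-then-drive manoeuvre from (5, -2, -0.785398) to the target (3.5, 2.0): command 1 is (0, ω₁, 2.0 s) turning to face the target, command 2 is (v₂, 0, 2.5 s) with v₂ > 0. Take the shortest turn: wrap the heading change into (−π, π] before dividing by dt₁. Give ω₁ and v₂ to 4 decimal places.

ω₁ = 1.3575, v₂ = 1.7088

heading to target = atan2(2−-2, 3.5−5) = 1.9296
Δθ = wrap(1.9296 − -0.7854) = 2.7150; ω₁ = Δθ/dt₁ = 1.3575
distance = √((3.5−5)² + (2−-2)²) = 4.2720; v₂ = distance/dt₂ = 1.7088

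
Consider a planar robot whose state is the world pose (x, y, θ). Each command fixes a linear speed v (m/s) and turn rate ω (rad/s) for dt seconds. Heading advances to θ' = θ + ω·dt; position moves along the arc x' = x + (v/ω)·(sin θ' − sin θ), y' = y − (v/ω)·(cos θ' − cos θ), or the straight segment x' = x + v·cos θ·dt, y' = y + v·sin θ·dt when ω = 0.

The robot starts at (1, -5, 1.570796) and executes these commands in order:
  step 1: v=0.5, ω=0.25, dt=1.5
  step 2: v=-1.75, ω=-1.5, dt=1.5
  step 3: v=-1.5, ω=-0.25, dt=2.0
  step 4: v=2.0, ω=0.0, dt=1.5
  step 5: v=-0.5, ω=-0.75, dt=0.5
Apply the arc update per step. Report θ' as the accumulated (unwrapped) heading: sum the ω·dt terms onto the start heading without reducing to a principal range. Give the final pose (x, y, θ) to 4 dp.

(-1.1535, -6.1983, -1.1792)

step 1: θ'=1.9458 (R=2.0000) → pose (0.8610, -4.2675, 1.9458)
step 2: θ'=-0.3042 (R=1.1667) → pose (-0.5740, -5.8079, -0.3042)
step 3: θ'=-0.8042 (R=6.0000) → pose (-3.0985, -4.2455, -0.8042)
step 4: θ'=-0.8042 (straight) → pose (-1.0174, -6.4063, -0.8042)
step 5: θ'=-1.1792 (R=0.6667) → pose (-1.1535, -6.1983, -1.1792)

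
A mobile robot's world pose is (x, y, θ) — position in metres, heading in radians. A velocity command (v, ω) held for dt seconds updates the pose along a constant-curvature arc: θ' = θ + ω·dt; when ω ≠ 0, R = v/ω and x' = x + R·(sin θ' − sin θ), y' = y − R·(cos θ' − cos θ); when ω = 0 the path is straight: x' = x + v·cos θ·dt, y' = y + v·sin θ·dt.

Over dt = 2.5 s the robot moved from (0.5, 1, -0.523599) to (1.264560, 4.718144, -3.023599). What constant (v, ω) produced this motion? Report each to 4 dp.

Δθ = -3.023599 − -0.523599 = -2.500000
ω = Δθ/dt = -2.500000/2.5 = -1.0000
R = −Δy/(cos θ' − cos θ) = 2.0000
v = R·ω = 2.0000·-1.0000 = -2.0000

v = -2.0000, ω = -1.0000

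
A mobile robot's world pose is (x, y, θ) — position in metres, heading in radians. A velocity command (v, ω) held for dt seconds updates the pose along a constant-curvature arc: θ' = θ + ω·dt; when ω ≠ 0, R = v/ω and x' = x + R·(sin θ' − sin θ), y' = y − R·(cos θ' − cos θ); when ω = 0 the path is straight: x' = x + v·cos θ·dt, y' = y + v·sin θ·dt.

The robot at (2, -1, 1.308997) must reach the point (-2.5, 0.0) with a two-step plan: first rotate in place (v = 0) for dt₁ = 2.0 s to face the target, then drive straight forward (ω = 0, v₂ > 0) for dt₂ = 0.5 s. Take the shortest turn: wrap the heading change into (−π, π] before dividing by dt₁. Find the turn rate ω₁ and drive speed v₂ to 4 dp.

heading to target = atan2(0−-1, -2.5−2) = 2.9229
Δθ = wrap(2.9229 − 1.3090) = 1.6139; ω₁ = Δθ/dt₁ = 0.8070
distance = √((-2.5−2)² + (0−-1)²) = 4.6098; v₂ = distance/dt₂ = 9.2195

ω₁ = 0.8070, v₂ = 9.2195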